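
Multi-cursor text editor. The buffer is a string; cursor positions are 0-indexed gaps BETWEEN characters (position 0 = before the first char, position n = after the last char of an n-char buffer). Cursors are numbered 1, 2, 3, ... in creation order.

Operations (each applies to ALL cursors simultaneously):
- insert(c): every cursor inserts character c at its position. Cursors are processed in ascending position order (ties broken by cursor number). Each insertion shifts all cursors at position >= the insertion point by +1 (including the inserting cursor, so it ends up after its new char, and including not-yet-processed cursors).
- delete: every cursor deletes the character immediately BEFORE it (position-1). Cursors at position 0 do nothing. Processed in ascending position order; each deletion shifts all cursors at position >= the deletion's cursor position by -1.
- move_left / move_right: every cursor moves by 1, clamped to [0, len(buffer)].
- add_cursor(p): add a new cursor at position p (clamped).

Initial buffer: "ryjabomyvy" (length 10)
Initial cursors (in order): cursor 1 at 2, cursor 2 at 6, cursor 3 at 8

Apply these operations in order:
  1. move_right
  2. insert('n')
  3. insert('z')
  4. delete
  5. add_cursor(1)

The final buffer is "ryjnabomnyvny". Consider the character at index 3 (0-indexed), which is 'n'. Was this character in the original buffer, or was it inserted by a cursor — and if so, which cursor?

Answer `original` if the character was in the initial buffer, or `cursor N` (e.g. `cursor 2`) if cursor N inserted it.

Answer: cursor 1

Derivation:
After op 1 (move_right): buffer="ryjabomyvy" (len 10), cursors c1@3 c2@7 c3@9, authorship ..........
After op 2 (insert('n')): buffer="ryjnabomnyvny" (len 13), cursors c1@4 c2@9 c3@12, authorship ...1....2..3.
After op 3 (insert('z')): buffer="ryjnzabomnzyvnzy" (len 16), cursors c1@5 c2@11 c3@15, authorship ...11....22..33.
After op 4 (delete): buffer="ryjnabomnyvny" (len 13), cursors c1@4 c2@9 c3@12, authorship ...1....2..3.
After op 5 (add_cursor(1)): buffer="ryjnabomnyvny" (len 13), cursors c4@1 c1@4 c2@9 c3@12, authorship ...1....2..3.
Authorship (.=original, N=cursor N): . . . 1 . . . . 2 . . 3 .
Index 3: author = 1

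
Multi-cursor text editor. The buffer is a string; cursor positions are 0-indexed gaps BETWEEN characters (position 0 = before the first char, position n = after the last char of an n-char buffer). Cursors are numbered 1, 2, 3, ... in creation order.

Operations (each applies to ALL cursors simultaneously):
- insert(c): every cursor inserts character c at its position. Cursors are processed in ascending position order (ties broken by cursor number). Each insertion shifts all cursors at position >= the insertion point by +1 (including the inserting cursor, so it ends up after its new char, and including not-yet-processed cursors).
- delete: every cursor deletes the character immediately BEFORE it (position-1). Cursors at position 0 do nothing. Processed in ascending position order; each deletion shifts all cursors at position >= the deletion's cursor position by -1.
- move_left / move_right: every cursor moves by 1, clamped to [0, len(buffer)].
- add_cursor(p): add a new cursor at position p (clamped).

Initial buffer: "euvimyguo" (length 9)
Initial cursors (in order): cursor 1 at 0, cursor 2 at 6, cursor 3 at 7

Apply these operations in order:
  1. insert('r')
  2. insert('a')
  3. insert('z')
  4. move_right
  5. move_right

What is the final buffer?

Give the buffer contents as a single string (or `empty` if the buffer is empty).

Answer: razeuvimyrazgrazuo

Derivation:
After op 1 (insert('r')): buffer="reuvimyrgruo" (len 12), cursors c1@1 c2@8 c3@10, authorship 1......2.3..
After op 2 (insert('a')): buffer="raeuvimyragrauo" (len 15), cursors c1@2 c2@10 c3@13, authorship 11......22.33..
After op 3 (insert('z')): buffer="razeuvimyrazgrazuo" (len 18), cursors c1@3 c2@12 c3@16, authorship 111......222.333..
After op 4 (move_right): buffer="razeuvimyrazgrazuo" (len 18), cursors c1@4 c2@13 c3@17, authorship 111......222.333..
After op 5 (move_right): buffer="razeuvimyrazgrazuo" (len 18), cursors c1@5 c2@14 c3@18, authorship 111......222.333..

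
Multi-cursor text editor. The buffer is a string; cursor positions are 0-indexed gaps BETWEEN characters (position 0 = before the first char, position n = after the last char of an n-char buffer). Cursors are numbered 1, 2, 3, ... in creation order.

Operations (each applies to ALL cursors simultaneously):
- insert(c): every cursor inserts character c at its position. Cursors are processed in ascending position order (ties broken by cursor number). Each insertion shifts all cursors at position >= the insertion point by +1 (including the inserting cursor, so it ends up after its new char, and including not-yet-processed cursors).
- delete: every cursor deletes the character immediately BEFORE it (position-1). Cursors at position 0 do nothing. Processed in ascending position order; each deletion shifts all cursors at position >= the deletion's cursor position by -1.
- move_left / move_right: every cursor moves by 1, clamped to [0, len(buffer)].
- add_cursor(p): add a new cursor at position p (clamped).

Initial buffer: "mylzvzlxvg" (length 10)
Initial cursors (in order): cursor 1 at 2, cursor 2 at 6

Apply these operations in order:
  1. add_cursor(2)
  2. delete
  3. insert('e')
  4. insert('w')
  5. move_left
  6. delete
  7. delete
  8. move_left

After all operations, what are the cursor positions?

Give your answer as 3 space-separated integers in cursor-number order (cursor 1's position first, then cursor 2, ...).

After op 1 (add_cursor(2)): buffer="mylzvzlxvg" (len 10), cursors c1@2 c3@2 c2@6, authorship ..........
After op 2 (delete): buffer="lzvlxvg" (len 7), cursors c1@0 c3@0 c2@3, authorship .......
After op 3 (insert('e')): buffer="eelzvelxvg" (len 10), cursors c1@2 c3@2 c2@6, authorship 13...2....
After op 4 (insert('w')): buffer="eewwlzvewlxvg" (len 13), cursors c1@4 c3@4 c2@9, authorship 1313...22....
After op 5 (move_left): buffer="eewwlzvewlxvg" (len 13), cursors c1@3 c3@3 c2@8, authorship 1313...22....
After op 6 (delete): buffer="ewlzvwlxvg" (len 10), cursors c1@1 c3@1 c2@5, authorship 13...2....
After op 7 (delete): buffer="wlzwlxvg" (len 8), cursors c1@0 c3@0 c2@3, authorship 3..2....
After op 8 (move_left): buffer="wlzwlxvg" (len 8), cursors c1@0 c3@0 c2@2, authorship 3..2....

Answer: 0 2 0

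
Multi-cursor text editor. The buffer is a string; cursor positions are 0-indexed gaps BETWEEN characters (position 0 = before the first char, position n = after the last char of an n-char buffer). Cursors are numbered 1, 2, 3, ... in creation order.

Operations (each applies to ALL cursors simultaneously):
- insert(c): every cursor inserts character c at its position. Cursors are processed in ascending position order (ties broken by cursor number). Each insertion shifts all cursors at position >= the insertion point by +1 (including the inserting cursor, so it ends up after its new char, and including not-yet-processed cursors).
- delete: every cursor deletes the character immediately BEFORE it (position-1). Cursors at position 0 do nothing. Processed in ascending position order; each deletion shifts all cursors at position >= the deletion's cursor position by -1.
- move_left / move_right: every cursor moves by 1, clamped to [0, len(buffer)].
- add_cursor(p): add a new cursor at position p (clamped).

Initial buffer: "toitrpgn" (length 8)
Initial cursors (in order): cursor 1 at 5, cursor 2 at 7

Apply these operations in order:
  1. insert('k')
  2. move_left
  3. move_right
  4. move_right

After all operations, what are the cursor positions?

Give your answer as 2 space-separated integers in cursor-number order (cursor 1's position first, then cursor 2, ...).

After op 1 (insert('k')): buffer="toitrkpgkn" (len 10), cursors c1@6 c2@9, authorship .....1..2.
After op 2 (move_left): buffer="toitrkpgkn" (len 10), cursors c1@5 c2@8, authorship .....1..2.
After op 3 (move_right): buffer="toitrkpgkn" (len 10), cursors c1@6 c2@9, authorship .....1..2.
After op 4 (move_right): buffer="toitrkpgkn" (len 10), cursors c1@7 c2@10, authorship .....1..2.

Answer: 7 10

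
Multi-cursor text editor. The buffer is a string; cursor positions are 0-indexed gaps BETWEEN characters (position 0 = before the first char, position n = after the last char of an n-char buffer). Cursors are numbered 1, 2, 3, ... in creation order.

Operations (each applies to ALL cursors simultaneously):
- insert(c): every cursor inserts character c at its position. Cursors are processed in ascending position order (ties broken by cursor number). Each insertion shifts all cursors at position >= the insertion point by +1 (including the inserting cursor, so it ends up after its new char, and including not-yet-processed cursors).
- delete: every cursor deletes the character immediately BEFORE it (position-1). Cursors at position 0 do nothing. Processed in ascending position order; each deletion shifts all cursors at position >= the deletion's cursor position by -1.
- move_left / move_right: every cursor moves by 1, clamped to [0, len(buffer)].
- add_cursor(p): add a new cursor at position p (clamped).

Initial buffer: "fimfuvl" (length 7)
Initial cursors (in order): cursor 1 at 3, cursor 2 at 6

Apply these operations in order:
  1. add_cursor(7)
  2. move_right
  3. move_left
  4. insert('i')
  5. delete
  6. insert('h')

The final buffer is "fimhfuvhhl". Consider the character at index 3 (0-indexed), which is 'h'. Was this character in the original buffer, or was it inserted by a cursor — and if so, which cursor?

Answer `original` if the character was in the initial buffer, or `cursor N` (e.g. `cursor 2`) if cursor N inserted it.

After op 1 (add_cursor(7)): buffer="fimfuvl" (len 7), cursors c1@3 c2@6 c3@7, authorship .......
After op 2 (move_right): buffer="fimfuvl" (len 7), cursors c1@4 c2@7 c3@7, authorship .......
After op 3 (move_left): buffer="fimfuvl" (len 7), cursors c1@3 c2@6 c3@6, authorship .......
After op 4 (insert('i')): buffer="fimifuviil" (len 10), cursors c1@4 c2@9 c3@9, authorship ...1...23.
After op 5 (delete): buffer="fimfuvl" (len 7), cursors c1@3 c2@6 c3@6, authorship .......
After op 6 (insert('h')): buffer="fimhfuvhhl" (len 10), cursors c1@4 c2@9 c3@9, authorship ...1...23.
Authorship (.=original, N=cursor N): . . . 1 . . . 2 3 .
Index 3: author = 1

Answer: cursor 1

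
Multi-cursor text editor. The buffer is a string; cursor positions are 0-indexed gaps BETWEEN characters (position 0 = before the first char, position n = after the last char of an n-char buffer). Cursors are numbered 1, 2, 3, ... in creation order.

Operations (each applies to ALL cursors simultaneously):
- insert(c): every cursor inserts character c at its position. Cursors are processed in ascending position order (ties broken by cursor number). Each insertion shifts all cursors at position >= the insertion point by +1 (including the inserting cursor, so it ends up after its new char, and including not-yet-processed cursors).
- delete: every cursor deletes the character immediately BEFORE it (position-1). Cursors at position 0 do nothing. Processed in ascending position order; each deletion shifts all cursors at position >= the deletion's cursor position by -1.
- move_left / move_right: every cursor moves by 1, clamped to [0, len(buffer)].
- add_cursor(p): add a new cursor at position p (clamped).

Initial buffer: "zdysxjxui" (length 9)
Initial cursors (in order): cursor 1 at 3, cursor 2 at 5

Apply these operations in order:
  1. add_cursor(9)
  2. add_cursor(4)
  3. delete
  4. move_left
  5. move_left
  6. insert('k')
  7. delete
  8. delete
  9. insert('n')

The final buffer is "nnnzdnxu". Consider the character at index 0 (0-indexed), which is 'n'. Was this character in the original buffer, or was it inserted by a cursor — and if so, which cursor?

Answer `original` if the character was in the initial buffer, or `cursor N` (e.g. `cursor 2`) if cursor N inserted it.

After op 1 (add_cursor(9)): buffer="zdysxjxui" (len 9), cursors c1@3 c2@5 c3@9, authorship .........
After op 2 (add_cursor(4)): buffer="zdysxjxui" (len 9), cursors c1@3 c4@4 c2@5 c3@9, authorship .........
After op 3 (delete): buffer="zdjxu" (len 5), cursors c1@2 c2@2 c4@2 c3@5, authorship .....
After op 4 (move_left): buffer="zdjxu" (len 5), cursors c1@1 c2@1 c4@1 c3@4, authorship .....
After op 5 (move_left): buffer="zdjxu" (len 5), cursors c1@0 c2@0 c4@0 c3@3, authorship .....
After op 6 (insert('k')): buffer="kkkzdjkxu" (len 9), cursors c1@3 c2@3 c4@3 c3@7, authorship 124...3..
After op 7 (delete): buffer="zdjxu" (len 5), cursors c1@0 c2@0 c4@0 c3@3, authorship .....
After op 8 (delete): buffer="zdxu" (len 4), cursors c1@0 c2@0 c4@0 c3@2, authorship ....
After op 9 (insert('n')): buffer="nnnzdnxu" (len 8), cursors c1@3 c2@3 c4@3 c3@6, authorship 124..3..
Authorship (.=original, N=cursor N): 1 2 4 . . 3 . .
Index 0: author = 1

Answer: cursor 1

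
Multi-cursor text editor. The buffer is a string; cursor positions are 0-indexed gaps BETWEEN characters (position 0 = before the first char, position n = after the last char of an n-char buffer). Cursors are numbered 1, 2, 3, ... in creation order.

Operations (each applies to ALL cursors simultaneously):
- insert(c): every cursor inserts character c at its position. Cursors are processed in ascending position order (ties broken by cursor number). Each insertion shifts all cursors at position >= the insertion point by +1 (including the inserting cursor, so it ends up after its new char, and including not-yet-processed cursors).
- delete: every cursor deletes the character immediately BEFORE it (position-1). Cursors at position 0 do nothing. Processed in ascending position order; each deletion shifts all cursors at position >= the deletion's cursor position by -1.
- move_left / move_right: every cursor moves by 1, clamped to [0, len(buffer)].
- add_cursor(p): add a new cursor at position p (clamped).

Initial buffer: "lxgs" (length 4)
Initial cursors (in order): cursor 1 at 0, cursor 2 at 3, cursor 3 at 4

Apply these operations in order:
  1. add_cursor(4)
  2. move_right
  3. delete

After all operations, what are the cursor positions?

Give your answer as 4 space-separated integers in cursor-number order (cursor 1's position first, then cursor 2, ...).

Answer: 0 0 0 0

Derivation:
After op 1 (add_cursor(4)): buffer="lxgs" (len 4), cursors c1@0 c2@3 c3@4 c4@4, authorship ....
After op 2 (move_right): buffer="lxgs" (len 4), cursors c1@1 c2@4 c3@4 c4@4, authorship ....
After op 3 (delete): buffer="" (len 0), cursors c1@0 c2@0 c3@0 c4@0, authorship 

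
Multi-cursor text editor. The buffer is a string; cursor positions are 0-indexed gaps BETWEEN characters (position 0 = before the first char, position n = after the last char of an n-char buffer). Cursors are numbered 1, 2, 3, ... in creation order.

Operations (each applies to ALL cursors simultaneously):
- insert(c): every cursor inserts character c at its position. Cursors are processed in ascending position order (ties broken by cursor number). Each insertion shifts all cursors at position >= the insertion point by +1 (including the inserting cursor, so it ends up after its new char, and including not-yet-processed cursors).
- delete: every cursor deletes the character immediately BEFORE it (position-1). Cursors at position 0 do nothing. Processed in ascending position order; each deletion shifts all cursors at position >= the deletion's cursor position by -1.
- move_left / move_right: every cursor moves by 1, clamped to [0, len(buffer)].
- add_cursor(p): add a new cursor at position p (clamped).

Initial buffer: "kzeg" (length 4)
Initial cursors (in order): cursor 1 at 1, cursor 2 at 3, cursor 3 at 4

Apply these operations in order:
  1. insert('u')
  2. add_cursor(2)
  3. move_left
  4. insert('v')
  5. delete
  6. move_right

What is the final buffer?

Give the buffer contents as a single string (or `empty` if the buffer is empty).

After op 1 (insert('u')): buffer="kuzeugu" (len 7), cursors c1@2 c2@5 c3@7, authorship .1..2.3
After op 2 (add_cursor(2)): buffer="kuzeugu" (len 7), cursors c1@2 c4@2 c2@5 c3@7, authorship .1..2.3
After op 3 (move_left): buffer="kuzeugu" (len 7), cursors c1@1 c4@1 c2@4 c3@6, authorship .1..2.3
After op 4 (insert('v')): buffer="kvvuzevugvu" (len 11), cursors c1@3 c4@3 c2@7 c3@10, authorship .141..22.33
After op 5 (delete): buffer="kuzeugu" (len 7), cursors c1@1 c4@1 c2@4 c3@6, authorship .1..2.3
After op 6 (move_right): buffer="kuzeugu" (len 7), cursors c1@2 c4@2 c2@5 c3@7, authorship .1..2.3

Answer: kuzeugu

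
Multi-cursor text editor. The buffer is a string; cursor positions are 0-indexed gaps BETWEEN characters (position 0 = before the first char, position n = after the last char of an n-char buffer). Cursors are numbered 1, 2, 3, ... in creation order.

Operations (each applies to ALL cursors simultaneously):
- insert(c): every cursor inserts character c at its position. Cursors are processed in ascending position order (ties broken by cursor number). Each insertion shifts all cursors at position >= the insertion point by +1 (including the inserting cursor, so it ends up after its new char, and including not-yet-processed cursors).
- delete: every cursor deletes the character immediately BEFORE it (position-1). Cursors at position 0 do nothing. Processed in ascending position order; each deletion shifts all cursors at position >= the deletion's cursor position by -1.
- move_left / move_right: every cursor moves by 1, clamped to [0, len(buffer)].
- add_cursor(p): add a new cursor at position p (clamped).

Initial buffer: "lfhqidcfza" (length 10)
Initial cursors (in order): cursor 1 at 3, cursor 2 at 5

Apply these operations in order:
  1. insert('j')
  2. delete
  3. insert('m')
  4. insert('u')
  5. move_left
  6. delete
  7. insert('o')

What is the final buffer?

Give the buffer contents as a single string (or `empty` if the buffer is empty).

Answer: lfhouqioudcfza

Derivation:
After op 1 (insert('j')): buffer="lfhjqijdcfza" (len 12), cursors c1@4 c2@7, authorship ...1..2.....
After op 2 (delete): buffer="lfhqidcfza" (len 10), cursors c1@3 c2@5, authorship ..........
After op 3 (insert('m')): buffer="lfhmqimdcfza" (len 12), cursors c1@4 c2@7, authorship ...1..2.....
After op 4 (insert('u')): buffer="lfhmuqimudcfza" (len 14), cursors c1@5 c2@9, authorship ...11..22.....
After op 5 (move_left): buffer="lfhmuqimudcfza" (len 14), cursors c1@4 c2@8, authorship ...11..22.....
After op 6 (delete): buffer="lfhuqiudcfza" (len 12), cursors c1@3 c2@6, authorship ...1..2.....
After op 7 (insert('o')): buffer="lfhouqioudcfza" (len 14), cursors c1@4 c2@8, authorship ...11..22.....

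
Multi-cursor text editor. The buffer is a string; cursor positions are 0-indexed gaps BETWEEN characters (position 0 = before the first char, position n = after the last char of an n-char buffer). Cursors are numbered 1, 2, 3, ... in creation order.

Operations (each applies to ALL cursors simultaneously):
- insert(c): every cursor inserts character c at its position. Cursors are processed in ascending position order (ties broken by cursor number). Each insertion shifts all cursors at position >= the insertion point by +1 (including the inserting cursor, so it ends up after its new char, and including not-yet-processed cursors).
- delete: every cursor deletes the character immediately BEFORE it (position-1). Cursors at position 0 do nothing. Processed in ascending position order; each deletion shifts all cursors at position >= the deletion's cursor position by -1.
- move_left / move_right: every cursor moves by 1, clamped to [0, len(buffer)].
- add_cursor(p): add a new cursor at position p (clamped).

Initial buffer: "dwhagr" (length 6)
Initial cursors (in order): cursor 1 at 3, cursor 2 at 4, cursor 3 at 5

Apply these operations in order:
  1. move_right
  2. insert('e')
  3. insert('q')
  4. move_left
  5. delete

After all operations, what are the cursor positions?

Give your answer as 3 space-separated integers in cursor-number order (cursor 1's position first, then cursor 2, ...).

After op 1 (move_right): buffer="dwhagr" (len 6), cursors c1@4 c2@5 c3@6, authorship ......
After op 2 (insert('e')): buffer="dwhaegere" (len 9), cursors c1@5 c2@7 c3@9, authorship ....1.2.3
After op 3 (insert('q')): buffer="dwhaeqgeqreq" (len 12), cursors c1@6 c2@9 c3@12, authorship ....11.22.33
After op 4 (move_left): buffer="dwhaeqgeqreq" (len 12), cursors c1@5 c2@8 c3@11, authorship ....11.22.33
After op 5 (delete): buffer="dwhaqgqrq" (len 9), cursors c1@4 c2@6 c3@8, authorship ....1.2.3

Answer: 4 6 8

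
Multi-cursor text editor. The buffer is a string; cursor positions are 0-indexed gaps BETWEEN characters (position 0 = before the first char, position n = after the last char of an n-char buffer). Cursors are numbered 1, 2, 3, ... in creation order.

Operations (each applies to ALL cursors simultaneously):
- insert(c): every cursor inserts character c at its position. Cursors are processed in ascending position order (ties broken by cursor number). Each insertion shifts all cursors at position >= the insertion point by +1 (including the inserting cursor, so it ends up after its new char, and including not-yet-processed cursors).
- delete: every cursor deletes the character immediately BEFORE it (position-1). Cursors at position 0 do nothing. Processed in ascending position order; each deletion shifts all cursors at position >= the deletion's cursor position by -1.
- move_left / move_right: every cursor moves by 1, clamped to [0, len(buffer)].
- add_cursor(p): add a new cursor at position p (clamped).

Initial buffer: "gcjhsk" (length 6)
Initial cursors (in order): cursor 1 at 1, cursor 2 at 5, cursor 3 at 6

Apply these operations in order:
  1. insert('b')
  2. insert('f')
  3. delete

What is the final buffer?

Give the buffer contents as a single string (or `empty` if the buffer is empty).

After op 1 (insert('b')): buffer="gbcjhsbkb" (len 9), cursors c1@2 c2@7 c3@9, authorship .1....2.3
After op 2 (insert('f')): buffer="gbfcjhsbfkbf" (len 12), cursors c1@3 c2@9 c3@12, authorship .11....22.33
After op 3 (delete): buffer="gbcjhsbkb" (len 9), cursors c1@2 c2@7 c3@9, authorship .1....2.3

Answer: gbcjhsbkb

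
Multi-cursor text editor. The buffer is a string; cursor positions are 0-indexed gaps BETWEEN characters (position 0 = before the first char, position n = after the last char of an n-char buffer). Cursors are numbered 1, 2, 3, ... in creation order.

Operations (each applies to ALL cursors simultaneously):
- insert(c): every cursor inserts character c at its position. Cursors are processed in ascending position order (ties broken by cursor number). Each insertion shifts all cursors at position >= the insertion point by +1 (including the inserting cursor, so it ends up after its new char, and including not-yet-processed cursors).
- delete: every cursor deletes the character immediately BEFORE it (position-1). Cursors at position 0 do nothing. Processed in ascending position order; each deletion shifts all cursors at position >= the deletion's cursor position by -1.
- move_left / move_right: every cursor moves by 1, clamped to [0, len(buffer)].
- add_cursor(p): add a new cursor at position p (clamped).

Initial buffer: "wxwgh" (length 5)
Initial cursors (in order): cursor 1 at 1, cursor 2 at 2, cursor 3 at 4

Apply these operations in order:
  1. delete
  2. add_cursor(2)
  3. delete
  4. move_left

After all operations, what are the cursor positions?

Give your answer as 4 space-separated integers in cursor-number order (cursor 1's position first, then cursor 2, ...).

After op 1 (delete): buffer="wh" (len 2), cursors c1@0 c2@0 c3@1, authorship ..
After op 2 (add_cursor(2)): buffer="wh" (len 2), cursors c1@0 c2@0 c3@1 c4@2, authorship ..
After op 3 (delete): buffer="" (len 0), cursors c1@0 c2@0 c3@0 c4@0, authorship 
After op 4 (move_left): buffer="" (len 0), cursors c1@0 c2@0 c3@0 c4@0, authorship 

Answer: 0 0 0 0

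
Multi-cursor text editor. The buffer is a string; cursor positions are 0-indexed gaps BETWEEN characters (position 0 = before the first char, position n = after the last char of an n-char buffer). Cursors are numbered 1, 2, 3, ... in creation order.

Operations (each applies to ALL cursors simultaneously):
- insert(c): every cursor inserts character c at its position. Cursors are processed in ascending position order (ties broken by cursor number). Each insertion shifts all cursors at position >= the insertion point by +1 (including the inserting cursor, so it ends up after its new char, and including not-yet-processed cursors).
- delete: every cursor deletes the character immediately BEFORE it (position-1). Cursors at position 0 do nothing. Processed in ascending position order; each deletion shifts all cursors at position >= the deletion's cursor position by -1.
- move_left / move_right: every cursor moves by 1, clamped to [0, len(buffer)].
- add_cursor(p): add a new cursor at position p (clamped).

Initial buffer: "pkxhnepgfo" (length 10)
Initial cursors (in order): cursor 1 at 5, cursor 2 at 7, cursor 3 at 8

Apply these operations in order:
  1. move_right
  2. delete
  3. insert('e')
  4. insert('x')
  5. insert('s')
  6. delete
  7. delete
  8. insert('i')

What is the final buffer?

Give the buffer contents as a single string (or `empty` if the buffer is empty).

After op 1 (move_right): buffer="pkxhnepgfo" (len 10), cursors c1@6 c2@8 c3@9, authorship ..........
After op 2 (delete): buffer="pkxhnpo" (len 7), cursors c1@5 c2@6 c3@6, authorship .......
After op 3 (insert('e')): buffer="pkxhnepeeo" (len 10), cursors c1@6 c2@9 c3@9, authorship .....1.23.
After op 4 (insert('x')): buffer="pkxhnexpeexxo" (len 13), cursors c1@7 c2@12 c3@12, authorship .....11.2323.
After op 5 (insert('s')): buffer="pkxhnexspeexxsso" (len 16), cursors c1@8 c2@15 c3@15, authorship .....111.232323.
After op 6 (delete): buffer="pkxhnexpeexxo" (len 13), cursors c1@7 c2@12 c3@12, authorship .....11.2323.
After op 7 (delete): buffer="pkxhnepeeo" (len 10), cursors c1@6 c2@9 c3@9, authorship .....1.23.
After op 8 (insert('i')): buffer="pkxhneipeeiio" (len 13), cursors c1@7 c2@12 c3@12, authorship .....11.2323.

Answer: pkxhneipeeiio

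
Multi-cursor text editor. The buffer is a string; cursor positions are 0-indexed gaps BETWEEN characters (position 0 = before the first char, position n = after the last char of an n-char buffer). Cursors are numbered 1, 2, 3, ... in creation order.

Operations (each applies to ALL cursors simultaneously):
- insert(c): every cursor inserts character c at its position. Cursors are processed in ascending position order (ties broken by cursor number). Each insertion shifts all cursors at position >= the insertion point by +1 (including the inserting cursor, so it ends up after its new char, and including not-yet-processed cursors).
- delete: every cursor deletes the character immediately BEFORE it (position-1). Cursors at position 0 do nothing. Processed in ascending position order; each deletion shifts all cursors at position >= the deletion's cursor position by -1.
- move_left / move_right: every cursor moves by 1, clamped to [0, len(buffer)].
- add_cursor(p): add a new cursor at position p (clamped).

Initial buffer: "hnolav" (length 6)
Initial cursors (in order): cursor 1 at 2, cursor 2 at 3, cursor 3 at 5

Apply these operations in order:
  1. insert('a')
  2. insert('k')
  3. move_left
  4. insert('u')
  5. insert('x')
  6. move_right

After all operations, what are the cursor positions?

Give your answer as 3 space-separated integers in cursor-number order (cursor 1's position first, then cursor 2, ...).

Answer: 6 11 17

Derivation:
After op 1 (insert('a')): buffer="hnaoalaav" (len 9), cursors c1@3 c2@5 c3@8, authorship ..1.2..3.
After op 2 (insert('k')): buffer="hnakoaklaakv" (len 12), cursors c1@4 c2@7 c3@11, authorship ..11.22..33.
After op 3 (move_left): buffer="hnakoaklaakv" (len 12), cursors c1@3 c2@6 c3@10, authorship ..11.22..33.
After op 4 (insert('u')): buffer="hnaukoauklaaukv" (len 15), cursors c1@4 c2@8 c3@13, authorship ..111.222..333.
After op 5 (insert('x')): buffer="hnauxkoauxklaauxkv" (len 18), cursors c1@5 c2@10 c3@16, authorship ..1111.2222..3333.
After op 6 (move_right): buffer="hnauxkoauxklaauxkv" (len 18), cursors c1@6 c2@11 c3@17, authorship ..1111.2222..3333.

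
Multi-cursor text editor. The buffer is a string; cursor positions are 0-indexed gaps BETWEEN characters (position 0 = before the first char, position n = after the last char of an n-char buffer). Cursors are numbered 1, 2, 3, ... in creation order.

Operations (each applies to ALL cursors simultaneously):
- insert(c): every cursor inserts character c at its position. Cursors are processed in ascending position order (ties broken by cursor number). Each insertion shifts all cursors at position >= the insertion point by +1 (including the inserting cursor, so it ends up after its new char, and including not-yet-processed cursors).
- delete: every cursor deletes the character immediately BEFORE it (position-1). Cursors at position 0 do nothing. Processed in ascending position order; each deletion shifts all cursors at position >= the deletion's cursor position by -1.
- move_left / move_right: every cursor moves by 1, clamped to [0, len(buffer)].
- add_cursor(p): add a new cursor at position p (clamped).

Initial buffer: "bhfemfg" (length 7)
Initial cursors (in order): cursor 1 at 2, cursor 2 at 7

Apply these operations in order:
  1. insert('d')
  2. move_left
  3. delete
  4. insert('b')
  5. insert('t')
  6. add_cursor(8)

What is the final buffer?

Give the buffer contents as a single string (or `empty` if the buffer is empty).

After op 1 (insert('d')): buffer="bhdfemfgd" (len 9), cursors c1@3 c2@9, authorship ..1.....2
After op 2 (move_left): buffer="bhdfemfgd" (len 9), cursors c1@2 c2@8, authorship ..1.....2
After op 3 (delete): buffer="bdfemfd" (len 7), cursors c1@1 c2@6, authorship .1....2
After op 4 (insert('b')): buffer="bbdfemfbd" (len 9), cursors c1@2 c2@8, authorship .11....22
After op 5 (insert('t')): buffer="bbtdfemfbtd" (len 11), cursors c1@3 c2@10, authorship .111....222
After op 6 (add_cursor(8)): buffer="bbtdfemfbtd" (len 11), cursors c1@3 c3@8 c2@10, authorship .111....222

Answer: bbtdfemfbtd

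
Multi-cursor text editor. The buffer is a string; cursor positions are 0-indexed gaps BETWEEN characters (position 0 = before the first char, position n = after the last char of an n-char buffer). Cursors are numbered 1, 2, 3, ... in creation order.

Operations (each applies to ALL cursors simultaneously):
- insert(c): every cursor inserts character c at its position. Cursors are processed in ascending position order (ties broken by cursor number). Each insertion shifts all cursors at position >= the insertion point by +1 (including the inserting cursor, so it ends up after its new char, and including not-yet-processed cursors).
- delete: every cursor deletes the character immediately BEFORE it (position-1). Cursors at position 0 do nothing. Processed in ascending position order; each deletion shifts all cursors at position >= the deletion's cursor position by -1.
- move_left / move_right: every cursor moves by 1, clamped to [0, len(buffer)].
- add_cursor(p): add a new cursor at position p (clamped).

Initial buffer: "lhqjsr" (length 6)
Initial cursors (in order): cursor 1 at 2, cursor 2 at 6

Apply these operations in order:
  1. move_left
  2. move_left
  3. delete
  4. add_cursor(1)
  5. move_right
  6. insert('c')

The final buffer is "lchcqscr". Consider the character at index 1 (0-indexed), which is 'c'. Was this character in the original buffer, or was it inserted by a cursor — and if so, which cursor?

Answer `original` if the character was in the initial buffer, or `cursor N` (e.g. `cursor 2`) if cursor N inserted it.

After op 1 (move_left): buffer="lhqjsr" (len 6), cursors c1@1 c2@5, authorship ......
After op 2 (move_left): buffer="lhqjsr" (len 6), cursors c1@0 c2@4, authorship ......
After op 3 (delete): buffer="lhqsr" (len 5), cursors c1@0 c2@3, authorship .....
After op 4 (add_cursor(1)): buffer="lhqsr" (len 5), cursors c1@0 c3@1 c2@3, authorship .....
After op 5 (move_right): buffer="lhqsr" (len 5), cursors c1@1 c3@2 c2@4, authorship .....
After op 6 (insert('c')): buffer="lchcqscr" (len 8), cursors c1@2 c3@4 c2@7, authorship .1.3..2.
Authorship (.=original, N=cursor N): . 1 . 3 . . 2 .
Index 1: author = 1

Answer: cursor 1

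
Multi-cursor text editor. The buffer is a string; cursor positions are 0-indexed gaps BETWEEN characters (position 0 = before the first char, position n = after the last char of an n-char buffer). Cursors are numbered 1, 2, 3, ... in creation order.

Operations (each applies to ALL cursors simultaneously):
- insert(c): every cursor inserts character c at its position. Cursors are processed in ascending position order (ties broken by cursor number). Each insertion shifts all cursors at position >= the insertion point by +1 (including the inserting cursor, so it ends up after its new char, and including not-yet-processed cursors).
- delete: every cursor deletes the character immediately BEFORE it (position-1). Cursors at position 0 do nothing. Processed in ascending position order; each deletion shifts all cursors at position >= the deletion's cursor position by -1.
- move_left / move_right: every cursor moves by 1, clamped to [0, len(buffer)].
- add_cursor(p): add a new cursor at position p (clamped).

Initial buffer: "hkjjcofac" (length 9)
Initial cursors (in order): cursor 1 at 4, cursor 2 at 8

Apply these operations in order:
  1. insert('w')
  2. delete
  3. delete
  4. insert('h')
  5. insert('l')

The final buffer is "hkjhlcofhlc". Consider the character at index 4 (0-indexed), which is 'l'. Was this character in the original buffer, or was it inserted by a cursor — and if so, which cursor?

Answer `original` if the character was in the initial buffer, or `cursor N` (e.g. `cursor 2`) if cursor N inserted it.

After op 1 (insert('w')): buffer="hkjjwcofawc" (len 11), cursors c1@5 c2@10, authorship ....1....2.
After op 2 (delete): buffer="hkjjcofac" (len 9), cursors c1@4 c2@8, authorship .........
After op 3 (delete): buffer="hkjcofc" (len 7), cursors c1@3 c2@6, authorship .......
After op 4 (insert('h')): buffer="hkjhcofhc" (len 9), cursors c1@4 c2@8, authorship ...1...2.
After op 5 (insert('l')): buffer="hkjhlcofhlc" (len 11), cursors c1@5 c2@10, authorship ...11...22.
Authorship (.=original, N=cursor N): . . . 1 1 . . . 2 2 .
Index 4: author = 1

Answer: cursor 1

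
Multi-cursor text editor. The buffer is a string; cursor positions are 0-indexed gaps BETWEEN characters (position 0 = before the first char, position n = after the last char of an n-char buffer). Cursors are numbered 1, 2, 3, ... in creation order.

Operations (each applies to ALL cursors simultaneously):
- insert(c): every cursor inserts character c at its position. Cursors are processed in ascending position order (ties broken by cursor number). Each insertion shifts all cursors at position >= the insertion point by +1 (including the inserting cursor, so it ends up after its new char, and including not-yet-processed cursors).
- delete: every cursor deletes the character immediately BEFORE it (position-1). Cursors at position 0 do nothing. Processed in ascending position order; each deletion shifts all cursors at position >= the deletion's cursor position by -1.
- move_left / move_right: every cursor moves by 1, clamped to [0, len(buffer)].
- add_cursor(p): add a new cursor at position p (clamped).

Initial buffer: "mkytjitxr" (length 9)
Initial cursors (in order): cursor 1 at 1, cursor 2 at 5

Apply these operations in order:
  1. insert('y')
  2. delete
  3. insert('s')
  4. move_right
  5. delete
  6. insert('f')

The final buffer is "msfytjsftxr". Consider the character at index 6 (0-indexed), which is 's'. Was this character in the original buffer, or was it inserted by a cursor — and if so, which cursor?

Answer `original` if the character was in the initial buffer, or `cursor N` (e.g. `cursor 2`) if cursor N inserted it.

Answer: cursor 2

Derivation:
After op 1 (insert('y')): buffer="mykytjyitxr" (len 11), cursors c1@2 c2@7, authorship .1....2....
After op 2 (delete): buffer="mkytjitxr" (len 9), cursors c1@1 c2@5, authorship .........
After op 3 (insert('s')): buffer="mskytjsitxr" (len 11), cursors c1@2 c2@7, authorship .1....2....
After op 4 (move_right): buffer="mskytjsitxr" (len 11), cursors c1@3 c2@8, authorship .1....2....
After op 5 (delete): buffer="msytjstxr" (len 9), cursors c1@2 c2@6, authorship .1...2...
After op 6 (insert('f')): buffer="msfytjsftxr" (len 11), cursors c1@3 c2@8, authorship .11...22...
Authorship (.=original, N=cursor N): . 1 1 . . . 2 2 . . .
Index 6: author = 2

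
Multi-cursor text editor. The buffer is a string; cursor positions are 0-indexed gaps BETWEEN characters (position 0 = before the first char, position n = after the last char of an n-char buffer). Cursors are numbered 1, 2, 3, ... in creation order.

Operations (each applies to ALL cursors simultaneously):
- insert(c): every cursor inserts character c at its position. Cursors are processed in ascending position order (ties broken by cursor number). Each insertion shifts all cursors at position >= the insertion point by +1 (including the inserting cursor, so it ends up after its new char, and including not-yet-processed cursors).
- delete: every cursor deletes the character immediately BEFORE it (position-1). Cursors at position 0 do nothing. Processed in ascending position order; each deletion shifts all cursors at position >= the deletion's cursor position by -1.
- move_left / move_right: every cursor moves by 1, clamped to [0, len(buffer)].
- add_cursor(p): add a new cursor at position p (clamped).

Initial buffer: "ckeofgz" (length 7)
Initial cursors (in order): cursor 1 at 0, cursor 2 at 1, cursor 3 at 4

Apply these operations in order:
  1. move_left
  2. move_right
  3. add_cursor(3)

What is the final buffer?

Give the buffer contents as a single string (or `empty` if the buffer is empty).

After op 1 (move_left): buffer="ckeofgz" (len 7), cursors c1@0 c2@0 c3@3, authorship .......
After op 2 (move_right): buffer="ckeofgz" (len 7), cursors c1@1 c2@1 c3@4, authorship .......
After op 3 (add_cursor(3)): buffer="ckeofgz" (len 7), cursors c1@1 c2@1 c4@3 c3@4, authorship .......

Answer: ckeofgz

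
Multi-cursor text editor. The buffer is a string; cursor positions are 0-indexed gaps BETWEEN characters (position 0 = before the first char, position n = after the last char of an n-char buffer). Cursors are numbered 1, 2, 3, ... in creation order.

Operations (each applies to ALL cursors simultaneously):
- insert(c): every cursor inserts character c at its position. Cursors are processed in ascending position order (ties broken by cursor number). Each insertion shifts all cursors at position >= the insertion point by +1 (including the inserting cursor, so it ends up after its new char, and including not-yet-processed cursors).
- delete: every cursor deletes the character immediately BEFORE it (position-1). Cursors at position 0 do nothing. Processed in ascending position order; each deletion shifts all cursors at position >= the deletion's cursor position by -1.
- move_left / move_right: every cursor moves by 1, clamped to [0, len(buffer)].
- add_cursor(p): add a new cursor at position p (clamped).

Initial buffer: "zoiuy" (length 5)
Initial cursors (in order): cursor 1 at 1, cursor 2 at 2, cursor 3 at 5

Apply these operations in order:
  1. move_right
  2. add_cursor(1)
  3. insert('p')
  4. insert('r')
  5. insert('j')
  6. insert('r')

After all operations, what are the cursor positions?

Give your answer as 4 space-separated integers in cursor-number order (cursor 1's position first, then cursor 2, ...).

Answer: 10 15 21 5

Derivation:
After op 1 (move_right): buffer="zoiuy" (len 5), cursors c1@2 c2@3 c3@5, authorship .....
After op 2 (add_cursor(1)): buffer="zoiuy" (len 5), cursors c4@1 c1@2 c2@3 c3@5, authorship .....
After op 3 (insert('p')): buffer="zpopipuyp" (len 9), cursors c4@2 c1@4 c2@6 c3@9, authorship .4.1.2..3
After op 4 (insert('r')): buffer="zpropripruypr" (len 13), cursors c4@3 c1@6 c2@9 c3@13, authorship .44.11.22..33
After op 5 (insert('j')): buffer="zprjoprjiprjuyprj" (len 17), cursors c4@4 c1@8 c2@12 c3@17, authorship .444.111.222..333
After op 6 (insert('r')): buffer="zprjroprjriprjruyprjr" (len 21), cursors c4@5 c1@10 c2@15 c3@21, authorship .4444.1111.2222..3333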